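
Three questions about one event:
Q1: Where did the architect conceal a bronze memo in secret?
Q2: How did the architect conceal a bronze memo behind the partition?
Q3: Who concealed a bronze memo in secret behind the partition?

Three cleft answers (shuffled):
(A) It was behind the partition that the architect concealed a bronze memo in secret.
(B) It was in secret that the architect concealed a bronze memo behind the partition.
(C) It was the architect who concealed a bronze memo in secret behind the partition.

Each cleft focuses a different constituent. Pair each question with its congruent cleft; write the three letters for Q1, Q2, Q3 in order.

Q1 asks about the location; cleft (A) focuses "behind the partition", which is the location — so Q1 → A.
Q2 asks about the manner; cleft (B) focuses "in secret", which is the manner — so Q2 → B.
Q3 asks about the subject (agent); cleft (C) focuses "the architect", which is the subject (agent) — so Q3 → C.
Mapping: Q1→A, Q2→B, Q3→C.

ABC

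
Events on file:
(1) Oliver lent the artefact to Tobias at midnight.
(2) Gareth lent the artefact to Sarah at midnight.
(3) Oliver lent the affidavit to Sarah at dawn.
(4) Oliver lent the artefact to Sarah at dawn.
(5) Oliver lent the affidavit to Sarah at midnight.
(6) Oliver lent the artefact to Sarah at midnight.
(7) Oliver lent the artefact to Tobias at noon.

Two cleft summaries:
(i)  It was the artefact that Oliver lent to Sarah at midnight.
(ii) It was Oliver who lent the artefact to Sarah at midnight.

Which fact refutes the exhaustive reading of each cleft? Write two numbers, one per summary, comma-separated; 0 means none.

5, 2

Summary (i) focuses "the artefact" (the thing); background agent = Oliver, recipient = Sarah, setting = at midnight. Fact (5) matches that background with thing = the affidavit — refutes (i).
Summary (ii) focuses "Oliver" (the agent); background thing = the artefact, recipient = Sarah, setting = at midnight. Fact (2) matches that background with agent = Gareth — refutes (ii).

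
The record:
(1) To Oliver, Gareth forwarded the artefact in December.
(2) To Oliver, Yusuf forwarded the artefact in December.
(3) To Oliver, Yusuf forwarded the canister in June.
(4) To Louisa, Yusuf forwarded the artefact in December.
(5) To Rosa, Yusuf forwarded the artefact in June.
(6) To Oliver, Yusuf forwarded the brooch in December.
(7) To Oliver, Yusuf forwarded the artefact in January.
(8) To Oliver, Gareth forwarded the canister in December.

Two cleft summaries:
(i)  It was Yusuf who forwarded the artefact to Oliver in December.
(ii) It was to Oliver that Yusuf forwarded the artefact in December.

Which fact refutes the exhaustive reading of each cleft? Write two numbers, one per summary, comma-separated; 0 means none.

(i): focus "Yusuf". Looking for the artefact as thing and Oliver as recipient and in December as setting with some other agent — fact (1) has Gareth there. Refuted.
(ii): focus "Oliver". Looking for Yusuf as agent and the artefact as thing and in December as setting with some other recipient — fact (4) has Louisa there. Refuted.

1, 4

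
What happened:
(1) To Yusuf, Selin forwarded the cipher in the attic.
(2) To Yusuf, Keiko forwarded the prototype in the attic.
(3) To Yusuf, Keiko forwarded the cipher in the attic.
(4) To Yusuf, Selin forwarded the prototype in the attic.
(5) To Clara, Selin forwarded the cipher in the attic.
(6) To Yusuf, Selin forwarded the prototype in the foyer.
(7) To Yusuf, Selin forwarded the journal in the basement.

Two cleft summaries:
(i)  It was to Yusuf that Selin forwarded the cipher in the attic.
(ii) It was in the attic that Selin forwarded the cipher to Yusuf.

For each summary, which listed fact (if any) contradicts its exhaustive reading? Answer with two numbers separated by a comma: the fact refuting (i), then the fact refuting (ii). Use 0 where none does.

5, 0

Summary (i) focuses "Yusuf" (the recipient); background same agent, thing, setting (Selin / the cipher / in the attic). Fact (5) matches that background with recipient = Clara — refutes (i).
Summary (ii) focuses "in the attic" (the setting); background same agent, thing, recipient (Selin / the cipher / Yusuf). No fact matches that background with a different setting, so 0.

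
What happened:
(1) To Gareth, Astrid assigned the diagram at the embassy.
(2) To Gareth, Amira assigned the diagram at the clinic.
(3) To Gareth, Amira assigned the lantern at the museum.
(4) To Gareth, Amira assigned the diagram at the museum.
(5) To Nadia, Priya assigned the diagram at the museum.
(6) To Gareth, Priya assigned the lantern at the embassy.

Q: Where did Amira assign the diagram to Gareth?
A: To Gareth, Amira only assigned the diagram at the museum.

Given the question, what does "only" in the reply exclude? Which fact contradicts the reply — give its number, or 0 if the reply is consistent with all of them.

Answering "Where did ...?" puts focus on the setting — here, "at the museum".
"Only" then excludes alternative settings while the background — Amira as agent and the diagram as thing and Gareth as recipient — is held fixed.
Fact (2) shares the background with a different setting (at the clinic) — counterexample.
(Fact (3) would refute a reading with focus on the thing — but that is not what the question asks.)

2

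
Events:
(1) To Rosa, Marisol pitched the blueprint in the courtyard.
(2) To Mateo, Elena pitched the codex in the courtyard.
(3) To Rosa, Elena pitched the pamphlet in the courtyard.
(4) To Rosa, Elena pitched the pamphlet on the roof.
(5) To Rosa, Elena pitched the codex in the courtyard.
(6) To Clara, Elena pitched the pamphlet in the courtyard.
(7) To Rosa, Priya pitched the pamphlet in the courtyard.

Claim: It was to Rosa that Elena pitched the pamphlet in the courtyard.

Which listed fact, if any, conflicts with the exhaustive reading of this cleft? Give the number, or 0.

The cleft puts "Rosa" in focus and presupposes the open proposition with agent = Elena, thing = the pamphlet, setting = in the courtyard.
Exhaustivity: Rosa is the only recipient satisfying that background.
But fact (6) also has agent = Elena, thing = the pamphlet, setting = in the courtyard, with recipient = Clara — so the exhaustive reading fails.

6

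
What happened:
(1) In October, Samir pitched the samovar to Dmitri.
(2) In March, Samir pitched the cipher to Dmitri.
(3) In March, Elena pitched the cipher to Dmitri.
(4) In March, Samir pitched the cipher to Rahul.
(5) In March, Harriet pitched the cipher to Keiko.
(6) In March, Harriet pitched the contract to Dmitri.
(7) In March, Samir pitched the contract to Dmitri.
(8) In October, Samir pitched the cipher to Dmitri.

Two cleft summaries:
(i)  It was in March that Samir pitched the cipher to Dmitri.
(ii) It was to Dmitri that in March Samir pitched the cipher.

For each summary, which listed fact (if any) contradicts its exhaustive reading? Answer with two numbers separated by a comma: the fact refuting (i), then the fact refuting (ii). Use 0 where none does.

8, 4

Summary (i) focuses "in March" (the setting); background Samir as agent and the cipher as thing and Dmitri as recipient. Fact (8) matches that background with setting = in October — refutes (i).
Summary (ii) focuses "Dmitri" (the recipient); background Samir as agent and the cipher as thing and in March as setting. Fact (4) matches that background with recipient = Rahul — refutes (ii).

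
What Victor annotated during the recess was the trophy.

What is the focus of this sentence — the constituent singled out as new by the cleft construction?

the trophy

In a pseudo-cleft "What ... was X", the post-copular constituent X is the focus.
Here the focus is "the trophy". The backgrounded (presupposed) material includes "Victor" and "during the recess".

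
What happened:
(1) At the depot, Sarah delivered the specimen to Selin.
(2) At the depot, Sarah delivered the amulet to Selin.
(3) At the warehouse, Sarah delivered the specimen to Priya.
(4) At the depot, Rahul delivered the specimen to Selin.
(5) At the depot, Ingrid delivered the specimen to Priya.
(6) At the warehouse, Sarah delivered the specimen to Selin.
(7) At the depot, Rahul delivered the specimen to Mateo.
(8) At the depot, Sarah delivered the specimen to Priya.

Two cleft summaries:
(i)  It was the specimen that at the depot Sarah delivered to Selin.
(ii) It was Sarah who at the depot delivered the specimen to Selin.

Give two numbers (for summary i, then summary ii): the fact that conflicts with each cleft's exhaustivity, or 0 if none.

2, 4

Summary (i) focuses "the specimen" (the thing); background Sarah as agent and Selin as recipient and at the depot as setting. Fact (2) matches that background with thing = the amulet — refutes (i).
Summary (ii) focuses "Sarah" (the agent); background the specimen as thing and Selin as recipient and at the depot as setting. Fact (4) matches that background with agent = Rahul — refutes (ii).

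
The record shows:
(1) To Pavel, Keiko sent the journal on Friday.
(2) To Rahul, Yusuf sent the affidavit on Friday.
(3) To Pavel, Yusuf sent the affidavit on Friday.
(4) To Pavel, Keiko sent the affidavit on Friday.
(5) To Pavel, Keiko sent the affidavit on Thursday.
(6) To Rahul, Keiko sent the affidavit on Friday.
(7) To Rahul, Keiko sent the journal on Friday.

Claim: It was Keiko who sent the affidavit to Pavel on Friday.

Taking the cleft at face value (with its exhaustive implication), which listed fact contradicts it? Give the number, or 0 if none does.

The cleft puts "Keiko" in focus and presupposes the open proposition with thing = the affidavit, recipient = Pavel, setting = on Friday.
The exhaustive reading says no other agent fits that background.
But fact (3) also has thing = the affidavit, recipient = Pavel, setting = on Friday, with agent = Yusuf — so the exhaustive reading fails.

3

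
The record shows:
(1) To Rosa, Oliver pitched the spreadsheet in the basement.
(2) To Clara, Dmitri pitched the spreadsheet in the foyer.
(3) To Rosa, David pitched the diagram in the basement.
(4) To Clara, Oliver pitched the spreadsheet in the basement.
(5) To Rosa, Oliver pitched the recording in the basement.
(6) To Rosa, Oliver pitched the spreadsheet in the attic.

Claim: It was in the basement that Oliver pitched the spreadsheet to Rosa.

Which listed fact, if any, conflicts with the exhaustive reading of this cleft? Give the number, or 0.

The cleft puts "in the basement" in focus and presupposes the open proposition with same agent, thing, recipient (Oliver / the spreadsheet / Rosa).
The exhaustive reading says no other setting fits that background.
But fact (6) also has same agent, thing, recipient (Oliver / the spreadsheet / Rosa), with setting = in the attic — so the exhaustive reading fails.

6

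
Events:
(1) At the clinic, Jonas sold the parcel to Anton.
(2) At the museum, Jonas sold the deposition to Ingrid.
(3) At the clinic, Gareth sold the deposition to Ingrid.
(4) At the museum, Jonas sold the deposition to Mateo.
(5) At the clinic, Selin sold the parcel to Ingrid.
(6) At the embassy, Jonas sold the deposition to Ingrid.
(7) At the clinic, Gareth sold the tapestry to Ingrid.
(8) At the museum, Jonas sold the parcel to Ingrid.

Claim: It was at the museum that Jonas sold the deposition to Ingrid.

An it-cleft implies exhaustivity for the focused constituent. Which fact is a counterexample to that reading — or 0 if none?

The cleft puts "at the museum" in focus and presupposes the open proposition with same agent, thing, recipient (Jonas / the deposition / Ingrid).
The exhaustive reading says no other setting fits that background.
But fact (6) also has same agent, thing, recipient (Jonas / the deposition / Ingrid), with setting = at the embassy — so the exhaustive reading fails.

6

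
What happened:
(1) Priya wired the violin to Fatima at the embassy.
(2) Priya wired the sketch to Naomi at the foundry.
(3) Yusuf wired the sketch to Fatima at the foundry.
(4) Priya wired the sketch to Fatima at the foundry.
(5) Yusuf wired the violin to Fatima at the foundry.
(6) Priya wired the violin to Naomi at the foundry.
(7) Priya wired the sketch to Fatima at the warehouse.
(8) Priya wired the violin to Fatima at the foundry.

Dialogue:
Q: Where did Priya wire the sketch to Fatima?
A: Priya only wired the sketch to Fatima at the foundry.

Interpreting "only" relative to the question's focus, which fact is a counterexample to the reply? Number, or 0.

7

Answering "Where did ...?" puts focus on the setting — here, "at the foundry".
"Only" then excludes alternative settings while the background — same agent, thing, recipient (Priya / the sketch / Fatima) — is held fixed.
Fact (7) shares the background with a different setting (at the warehouse) — counterexample.
(Fact (2) would refute a reading with focus on the recipient — but that is not what the question asks.)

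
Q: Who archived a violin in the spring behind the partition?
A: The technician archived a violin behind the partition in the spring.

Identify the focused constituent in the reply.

The wh-word "who" asks about the subject (agent).
In the answer, "a violin", "in the spring" and "behind the partition" are given — repeated from the question.
The constituent filling the subject (agent) gap is "the technician"; that is the focus and would carry nuclear stress.

the technician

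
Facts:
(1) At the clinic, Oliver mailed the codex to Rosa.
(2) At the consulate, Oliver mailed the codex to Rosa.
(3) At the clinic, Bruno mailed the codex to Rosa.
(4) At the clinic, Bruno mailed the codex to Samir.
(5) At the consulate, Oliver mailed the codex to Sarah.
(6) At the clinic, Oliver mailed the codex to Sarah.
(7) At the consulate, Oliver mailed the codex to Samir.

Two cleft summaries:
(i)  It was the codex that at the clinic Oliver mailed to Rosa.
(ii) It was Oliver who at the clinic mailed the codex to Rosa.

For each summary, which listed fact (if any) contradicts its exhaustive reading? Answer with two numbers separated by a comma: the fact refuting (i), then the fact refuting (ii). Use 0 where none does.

0, 3

Summary (i) focuses "the codex" (the thing); background same agent, recipient, setting (Oliver / Rosa / at the clinic). No fact matches that background with a different thing, so 0.
Summary (ii) focuses "Oliver" (the agent); background same thing, recipient, setting (the codex / Rosa / at the clinic). Fact (3) matches that background with agent = Bruno — refutes (ii).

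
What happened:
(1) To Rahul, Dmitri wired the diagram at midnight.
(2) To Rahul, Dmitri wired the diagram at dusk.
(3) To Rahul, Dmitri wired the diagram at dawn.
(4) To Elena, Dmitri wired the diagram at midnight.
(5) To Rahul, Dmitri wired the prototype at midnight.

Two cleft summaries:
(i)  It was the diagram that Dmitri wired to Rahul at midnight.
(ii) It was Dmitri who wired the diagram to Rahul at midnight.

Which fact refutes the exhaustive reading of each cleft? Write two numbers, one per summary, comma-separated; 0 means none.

5, 0

Summary (i) focuses "the diagram" (the thing); background Dmitri as agent and Rahul as recipient and at midnight as setting. Fact (5) matches that background with thing = the prototype — refutes (i).
Summary (ii) focuses "Dmitri" (the agent); background the diagram as thing and Rahul as recipient and at midnight as setting. No fact matches that background with a different agent, so 0.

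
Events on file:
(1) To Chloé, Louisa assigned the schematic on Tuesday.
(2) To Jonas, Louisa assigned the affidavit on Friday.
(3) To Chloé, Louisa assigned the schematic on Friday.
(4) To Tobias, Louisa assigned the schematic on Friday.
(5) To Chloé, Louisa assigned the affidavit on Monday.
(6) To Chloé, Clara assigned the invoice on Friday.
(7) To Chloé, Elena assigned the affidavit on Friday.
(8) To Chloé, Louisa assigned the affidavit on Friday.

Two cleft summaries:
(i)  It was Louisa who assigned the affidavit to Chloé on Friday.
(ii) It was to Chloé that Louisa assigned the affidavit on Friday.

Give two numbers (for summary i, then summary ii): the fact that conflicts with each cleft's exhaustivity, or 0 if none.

Summary (i) focuses "Louisa" (the agent); background the affidavit as thing and Chloé as recipient and on Friday as setting. Fact (7) matches that background with agent = Elena — refutes (i).
Summary (ii) focuses "Chloé" (the recipient); background Louisa as agent and the affidavit as thing and on Friday as setting. Fact (2) matches that background with recipient = Jonas — refutes (ii).

7, 2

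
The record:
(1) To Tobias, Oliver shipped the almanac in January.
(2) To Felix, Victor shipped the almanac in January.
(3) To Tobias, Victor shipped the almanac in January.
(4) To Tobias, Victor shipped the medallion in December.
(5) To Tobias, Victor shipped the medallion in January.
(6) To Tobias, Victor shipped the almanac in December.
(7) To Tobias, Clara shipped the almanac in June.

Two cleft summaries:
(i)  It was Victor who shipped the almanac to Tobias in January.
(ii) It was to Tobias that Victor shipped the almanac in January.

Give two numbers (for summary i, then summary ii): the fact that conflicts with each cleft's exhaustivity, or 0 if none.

Summary (i) focuses "Victor" (the agent); background same thing, recipient, setting (the almanac / Tobias / in January). Fact (1) matches that background with agent = Oliver — refutes (i).
Summary (ii) focuses "Tobias" (the recipient); background same agent, thing, setting (Victor / the almanac / in January). Fact (2) matches that background with recipient = Felix — refutes (ii).

1, 2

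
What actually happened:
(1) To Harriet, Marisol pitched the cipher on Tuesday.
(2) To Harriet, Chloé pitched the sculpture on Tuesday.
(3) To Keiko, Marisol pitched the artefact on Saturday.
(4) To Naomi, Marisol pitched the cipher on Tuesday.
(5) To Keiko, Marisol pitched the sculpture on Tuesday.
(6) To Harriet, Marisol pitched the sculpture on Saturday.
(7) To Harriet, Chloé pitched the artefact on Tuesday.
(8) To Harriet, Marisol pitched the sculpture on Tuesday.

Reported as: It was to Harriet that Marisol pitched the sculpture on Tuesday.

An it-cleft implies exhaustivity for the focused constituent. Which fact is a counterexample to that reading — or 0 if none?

The cleft puts "Harriet" in focus and presupposes the open proposition with Marisol as agent and the sculpture as thing and on Tuesday as setting.
Exhaustivity: Harriet is the only recipient satisfying that background.
But fact (5) also has Marisol as agent and the sculpture as thing and on Tuesday as setting, with recipient = Keiko — so the exhaustive reading fails.

5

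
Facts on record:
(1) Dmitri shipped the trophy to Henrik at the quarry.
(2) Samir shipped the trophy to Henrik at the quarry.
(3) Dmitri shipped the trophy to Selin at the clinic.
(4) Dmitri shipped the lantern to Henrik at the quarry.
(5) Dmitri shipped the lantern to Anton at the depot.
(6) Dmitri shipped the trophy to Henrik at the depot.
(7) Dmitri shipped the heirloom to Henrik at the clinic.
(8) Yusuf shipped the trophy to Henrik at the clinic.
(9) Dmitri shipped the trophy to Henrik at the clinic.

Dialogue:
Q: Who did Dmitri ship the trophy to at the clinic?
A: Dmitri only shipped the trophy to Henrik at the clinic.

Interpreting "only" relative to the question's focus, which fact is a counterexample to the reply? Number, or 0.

3

The question "Who did ... to ...?" targets the recipient, so in the reply the focus falls on "Henrik".
So "only" ranges over recipients; the rest (Dmitri as agent and the trophy as thing and at the clinic as setting) is presupposed.
Fact (3) keeps Dmitri as agent and the trophy as thing and at the clinic as setting but has recipient = Selin; that refutes the reply.
(Fact (7) would refute a reading with focus on the thing — but that is not what the question asks.)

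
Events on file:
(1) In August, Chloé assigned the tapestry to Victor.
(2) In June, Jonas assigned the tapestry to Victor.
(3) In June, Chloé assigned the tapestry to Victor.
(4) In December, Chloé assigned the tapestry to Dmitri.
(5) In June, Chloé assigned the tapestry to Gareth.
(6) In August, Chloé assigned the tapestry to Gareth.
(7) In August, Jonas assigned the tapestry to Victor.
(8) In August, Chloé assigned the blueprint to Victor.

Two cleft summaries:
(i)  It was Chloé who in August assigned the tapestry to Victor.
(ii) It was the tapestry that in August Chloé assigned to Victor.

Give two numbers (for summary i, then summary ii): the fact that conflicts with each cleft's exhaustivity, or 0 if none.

Summary (i) focuses "Chloé" (the agent); background the tapestry as thing and Victor as recipient and in August as setting. Fact (7) matches that background with agent = Jonas — refutes (i).
Summary (ii) focuses "the tapestry" (the thing); background Chloé as agent and Victor as recipient and in August as setting. Fact (8) matches that background with thing = the blueprint — refutes (ii).

7, 8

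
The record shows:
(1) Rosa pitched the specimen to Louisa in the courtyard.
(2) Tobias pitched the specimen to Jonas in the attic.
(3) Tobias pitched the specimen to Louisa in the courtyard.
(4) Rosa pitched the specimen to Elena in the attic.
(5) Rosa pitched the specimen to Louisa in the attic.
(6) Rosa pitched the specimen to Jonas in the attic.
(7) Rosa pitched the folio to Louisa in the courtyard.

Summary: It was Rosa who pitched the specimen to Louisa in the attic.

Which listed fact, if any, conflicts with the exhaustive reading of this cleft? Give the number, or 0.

The cleft puts "Rosa" in focus and presupposes the open proposition with the specimen as thing and Louisa as recipient and in the attic as setting.
Exhaustivity: Rosa is the only agent satisfying that background.
Every other fact differs from the presupposition on some backgrounded slot, so none challenges the exhaustivity.

0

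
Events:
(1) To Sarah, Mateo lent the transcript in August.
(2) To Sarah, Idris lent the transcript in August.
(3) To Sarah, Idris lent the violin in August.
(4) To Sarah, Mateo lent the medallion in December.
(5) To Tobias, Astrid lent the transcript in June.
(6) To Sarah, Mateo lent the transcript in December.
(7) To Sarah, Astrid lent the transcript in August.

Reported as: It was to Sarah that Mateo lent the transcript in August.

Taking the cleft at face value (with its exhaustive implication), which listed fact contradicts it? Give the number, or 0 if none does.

Focus of the cleft: "Sarah" (the recipient). Presupposed background: Mateo as agent and the transcript as thing and in August as setting.
The exhaustive reading says no other recipient fits that background.
Every other fact differs from the presupposition on some backgrounded slot, so none challenges the exhaustivity.

0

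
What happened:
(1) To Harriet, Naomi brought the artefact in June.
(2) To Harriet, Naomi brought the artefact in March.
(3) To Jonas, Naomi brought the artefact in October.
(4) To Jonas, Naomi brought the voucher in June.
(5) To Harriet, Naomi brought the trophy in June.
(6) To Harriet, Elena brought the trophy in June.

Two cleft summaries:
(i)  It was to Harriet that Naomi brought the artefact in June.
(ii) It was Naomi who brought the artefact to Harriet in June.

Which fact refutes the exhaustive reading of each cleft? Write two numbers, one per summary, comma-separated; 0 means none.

0, 0

Summary (i) focuses "Harriet" (the recipient); background Naomi as agent and the artefact as thing and in June as setting. No fact matches that background with a different recipient, so 0.
Summary (ii) focuses "Naomi" (the agent); background the artefact as thing and Harriet as recipient and in June as setting. No fact matches that background with a different agent, so 0.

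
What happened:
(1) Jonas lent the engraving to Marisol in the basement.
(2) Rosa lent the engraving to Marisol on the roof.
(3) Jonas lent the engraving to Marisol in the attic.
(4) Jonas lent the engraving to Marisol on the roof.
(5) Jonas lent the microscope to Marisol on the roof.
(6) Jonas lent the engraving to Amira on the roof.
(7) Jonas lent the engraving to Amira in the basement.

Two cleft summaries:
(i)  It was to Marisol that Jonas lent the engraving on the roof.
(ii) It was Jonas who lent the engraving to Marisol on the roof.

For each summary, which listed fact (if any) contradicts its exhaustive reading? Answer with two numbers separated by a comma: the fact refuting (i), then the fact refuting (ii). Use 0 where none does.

6, 2

Summary (i) focuses "Marisol" (the recipient); background Jonas as agent and the engraving as thing and on the roof as setting. Fact (6) matches that background with recipient = Amira — refutes (i).
Summary (ii) focuses "Jonas" (the agent); background the engraving as thing and Marisol as recipient and on the roof as setting. Fact (2) matches that background with agent = Rosa — refutes (ii).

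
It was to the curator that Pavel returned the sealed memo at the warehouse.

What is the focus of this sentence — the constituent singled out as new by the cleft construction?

to the curator

In an it-cleft "It was X that/who ...", the clefted constituent X is the focus; the that/who-clause expresses the presupposed open proposition.
Here the focus is "to the curator". The backgrounded (presupposed) material includes "Pavel", "the sealed memo" and "at the warehouse".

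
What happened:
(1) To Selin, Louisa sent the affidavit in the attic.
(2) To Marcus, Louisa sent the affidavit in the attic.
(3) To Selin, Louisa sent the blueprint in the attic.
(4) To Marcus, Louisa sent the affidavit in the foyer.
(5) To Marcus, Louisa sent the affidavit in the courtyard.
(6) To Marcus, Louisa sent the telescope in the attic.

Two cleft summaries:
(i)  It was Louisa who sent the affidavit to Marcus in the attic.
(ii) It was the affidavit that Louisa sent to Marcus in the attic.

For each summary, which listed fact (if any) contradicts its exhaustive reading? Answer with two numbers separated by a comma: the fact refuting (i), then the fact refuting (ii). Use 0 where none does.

0, 6

Summary (i) focuses "Louisa" (the agent); background the affidavit as thing and Marcus as recipient and in the attic as setting. No fact matches that background with a different agent, so 0.
Summary (ii) focuses "the affidavit" (the thing); background Louisa as agent and Marcus as recipient and in the attic as setting. Fact (6) matches that background with thing = the telescope — refutes (ii).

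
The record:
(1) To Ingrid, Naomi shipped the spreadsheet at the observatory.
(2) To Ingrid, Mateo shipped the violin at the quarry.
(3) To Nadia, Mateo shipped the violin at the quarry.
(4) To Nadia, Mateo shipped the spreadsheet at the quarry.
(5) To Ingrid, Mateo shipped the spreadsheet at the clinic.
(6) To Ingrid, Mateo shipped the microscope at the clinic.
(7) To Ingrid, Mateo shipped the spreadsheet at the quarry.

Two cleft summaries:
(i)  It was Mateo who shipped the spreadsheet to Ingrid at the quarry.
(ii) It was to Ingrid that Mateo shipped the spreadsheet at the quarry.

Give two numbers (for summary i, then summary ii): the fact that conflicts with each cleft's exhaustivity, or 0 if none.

0, 4

Summary (i) focuses "Mateo" (the agent); background same thing, recipient, setting (the spreadsheet / Ingrid / at the quarry). No fact matches that background with a different agent, so 0.
Summary (ii) focuses "Ingrid" (the recipient); background same agent, thing, setting (Mateo / the spreadsheet / at the quarry). Fact (4) matches that background with recipient = Nadia — refutes (ii).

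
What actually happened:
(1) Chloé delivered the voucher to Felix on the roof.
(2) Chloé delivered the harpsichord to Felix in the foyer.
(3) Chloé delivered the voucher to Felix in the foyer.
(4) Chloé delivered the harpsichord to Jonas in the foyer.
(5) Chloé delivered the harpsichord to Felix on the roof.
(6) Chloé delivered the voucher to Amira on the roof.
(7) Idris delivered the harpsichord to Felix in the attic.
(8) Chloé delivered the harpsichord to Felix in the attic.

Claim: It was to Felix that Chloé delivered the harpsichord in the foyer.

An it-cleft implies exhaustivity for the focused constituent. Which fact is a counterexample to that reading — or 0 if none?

4

The cleft puts "Felix" in focus and presupposes the open proposition with Chloé as agent and the harpsichord as thing and in the foyer as setting.
The exhaustive reading says no other recipient fits that background.
Fact (4) shares the background but with recipient = Jonas; exhaustivity is violated.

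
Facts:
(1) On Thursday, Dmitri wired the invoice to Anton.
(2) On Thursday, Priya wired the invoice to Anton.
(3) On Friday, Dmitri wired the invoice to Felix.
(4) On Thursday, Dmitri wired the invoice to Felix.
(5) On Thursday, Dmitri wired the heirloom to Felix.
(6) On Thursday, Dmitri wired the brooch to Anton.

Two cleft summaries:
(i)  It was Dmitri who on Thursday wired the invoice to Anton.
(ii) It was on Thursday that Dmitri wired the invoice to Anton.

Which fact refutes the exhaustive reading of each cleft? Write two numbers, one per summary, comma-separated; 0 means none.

2, 0

Summary (i) focuses "Dmitri" (the agent); background thing = the invoice, recipient = Anton, setting = on Thursday. Fact (2) matches that background with agent = Priya — refutes (i).
Summary (ii) focuses "on Thursday" (the setting); background agent = Dmitri, thing = the invoice, recipient = Anton. No fact matches that background with a different setting, so 0.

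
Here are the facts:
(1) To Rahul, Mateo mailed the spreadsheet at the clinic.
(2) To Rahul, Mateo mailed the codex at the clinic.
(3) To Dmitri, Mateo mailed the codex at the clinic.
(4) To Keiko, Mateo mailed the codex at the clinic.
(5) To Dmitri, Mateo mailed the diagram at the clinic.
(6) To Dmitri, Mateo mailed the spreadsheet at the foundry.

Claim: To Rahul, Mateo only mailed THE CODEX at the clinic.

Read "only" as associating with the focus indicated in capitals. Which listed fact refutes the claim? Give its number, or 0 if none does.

Focus (in capitals) is "the codex" — the thing. "Only" excludes alternative things while holding fixed same agent, recipient, setting (Mateo / Rahul / at the clinic).
Fact (1) matches on same agent, recipient, setting (Mateo / Rahul / at the clinic), but has thing = the spreadsheet instead. That refutes the claim.

1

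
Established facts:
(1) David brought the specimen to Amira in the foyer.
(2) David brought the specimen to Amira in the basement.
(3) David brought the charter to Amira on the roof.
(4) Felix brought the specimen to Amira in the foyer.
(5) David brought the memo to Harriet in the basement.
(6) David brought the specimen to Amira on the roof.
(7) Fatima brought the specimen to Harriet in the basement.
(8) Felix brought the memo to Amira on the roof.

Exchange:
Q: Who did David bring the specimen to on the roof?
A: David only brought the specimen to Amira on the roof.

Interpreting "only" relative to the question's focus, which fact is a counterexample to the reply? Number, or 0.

0

Answering "Who did ... to ...?" puts focus on the recipient — here, "Amira".
"Only" then excludes alternative recipients while the background — David as agent and the specimen as thing and on the roof as setting — is held fixed.
No listed fact shares that background with another recipient. Nothing contradicts the reply.
(Fact (3) would refute a reading with focus on the thing — but that is not what the question asks.)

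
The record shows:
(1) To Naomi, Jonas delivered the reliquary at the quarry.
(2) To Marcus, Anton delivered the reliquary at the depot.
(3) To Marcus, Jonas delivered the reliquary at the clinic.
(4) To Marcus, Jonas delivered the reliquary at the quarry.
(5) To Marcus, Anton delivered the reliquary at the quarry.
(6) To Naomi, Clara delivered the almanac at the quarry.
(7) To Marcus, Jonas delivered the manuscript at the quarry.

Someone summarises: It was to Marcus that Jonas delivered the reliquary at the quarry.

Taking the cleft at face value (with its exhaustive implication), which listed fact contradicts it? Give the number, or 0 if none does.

Focus of the cleft: "Marcus" (the recipient). Presupposed background: same agent, thing, setting (Jonas / the reliquary / at the quarry).
The exhaustive reading says no other recipient fits that background.
But fact (1) also has same agent, thing, setting (Jonas / the reliquary / at the quarry), with recipient = Naomi — so the exhaustive reading fails.

1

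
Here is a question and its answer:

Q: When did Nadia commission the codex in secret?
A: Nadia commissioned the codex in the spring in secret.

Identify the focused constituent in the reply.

in the spring

The wh-word "when" asks about the time.
In the answer, "Nadia", "the codex" and "in secret" are given — repeated from the question.
The constituent filling the time gap is "in the spring"; that is the focus and would carry nuclear stress.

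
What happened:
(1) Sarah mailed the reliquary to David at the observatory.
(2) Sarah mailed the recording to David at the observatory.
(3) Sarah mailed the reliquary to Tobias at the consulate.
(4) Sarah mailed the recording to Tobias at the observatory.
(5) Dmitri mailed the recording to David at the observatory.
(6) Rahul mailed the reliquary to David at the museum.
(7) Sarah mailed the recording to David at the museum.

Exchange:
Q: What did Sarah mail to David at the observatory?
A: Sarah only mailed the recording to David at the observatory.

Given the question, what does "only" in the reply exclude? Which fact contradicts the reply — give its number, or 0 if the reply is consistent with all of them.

1

The question "What did ...?" targets the thing, so in the reply the focus falls on "the recording".
"Only" then excludes alternative things while the background — same agent, recipient, setting (Sarah / David / at the observatory) — is held fixed.
Fact (1) keeps same agent, recipient, setting (Sarah / David / at the observatory) but has thing = the reliquary; that refutes the reply.
(Fact (4) would refute a reading with focus on the recipient — but that is not what the question asks.)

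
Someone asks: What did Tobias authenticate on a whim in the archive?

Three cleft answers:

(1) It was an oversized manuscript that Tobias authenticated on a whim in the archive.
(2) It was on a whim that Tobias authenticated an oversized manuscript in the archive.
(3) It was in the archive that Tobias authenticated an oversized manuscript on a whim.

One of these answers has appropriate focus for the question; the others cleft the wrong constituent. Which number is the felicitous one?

The question word "what" targets the direct object.
Option (1) clefts "an oversized manuscript" — that matches what the question asks about.
Option (2) clefts "on a whim" — the manner, not what was asked.
Option (3) clefts "in the archive" — the location, not what was asked.
So the congruent reply is (1).

1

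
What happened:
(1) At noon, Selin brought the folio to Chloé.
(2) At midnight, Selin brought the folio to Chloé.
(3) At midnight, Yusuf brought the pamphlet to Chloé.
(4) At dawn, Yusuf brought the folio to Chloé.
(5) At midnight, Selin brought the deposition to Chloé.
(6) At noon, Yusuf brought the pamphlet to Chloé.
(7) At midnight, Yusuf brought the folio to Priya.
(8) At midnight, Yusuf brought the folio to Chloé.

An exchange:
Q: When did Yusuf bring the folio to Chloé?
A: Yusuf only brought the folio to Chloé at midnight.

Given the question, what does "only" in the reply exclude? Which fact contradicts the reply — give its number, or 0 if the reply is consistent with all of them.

4

Answering "When did ...?" puts focus on the setting — here, "at midnight".
"Only" then excludes alternative settings while the background — agent = Yusuf, thing = the folio, recipient = Chloé — is held fixed.
Fact (4) keeps agent = Yusuf, thing = the folio, recipient = Chloé but has setting = at dawn; that refutes the reply.
(Fact (7) would refute a reading with focus on the recipient — but that is not what the question asks.)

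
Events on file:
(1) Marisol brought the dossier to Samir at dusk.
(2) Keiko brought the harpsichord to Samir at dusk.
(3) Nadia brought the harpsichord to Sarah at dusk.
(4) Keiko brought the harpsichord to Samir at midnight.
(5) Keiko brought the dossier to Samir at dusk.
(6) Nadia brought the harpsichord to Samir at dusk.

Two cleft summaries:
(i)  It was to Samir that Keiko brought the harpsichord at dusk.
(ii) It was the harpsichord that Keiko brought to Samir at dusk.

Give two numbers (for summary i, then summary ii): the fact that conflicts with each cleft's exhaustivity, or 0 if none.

Summary (i) focuses "Samir" (the recipient); background agent = Keiko, thing = the harpsichord, setting = at dusk. No fact matches that background with a different recipient, so 0.
Summary (ii) focuses "the harpsichord" (the thing); background agent = Keiko, recipient = Samir, setting = at dusk. Fact (5) matches that background with thing = the dossier — refutes (ii).

0, 5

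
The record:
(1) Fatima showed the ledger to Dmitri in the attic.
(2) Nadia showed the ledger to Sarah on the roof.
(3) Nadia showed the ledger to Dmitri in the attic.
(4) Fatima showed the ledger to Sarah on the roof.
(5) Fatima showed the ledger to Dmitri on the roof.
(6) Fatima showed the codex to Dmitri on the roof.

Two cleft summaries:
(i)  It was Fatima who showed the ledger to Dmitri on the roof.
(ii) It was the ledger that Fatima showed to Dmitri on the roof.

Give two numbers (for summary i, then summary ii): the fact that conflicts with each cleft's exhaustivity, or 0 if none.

0, 6

(i): focus "Fatima". No fact shares the ledger as thing and Dmitri as recipient and on the roof as setting with a different agent. 0.
(ii): focus "the ledger". Looking for Fatima as agent and Dmitri as recipient and on the roof as setting with some other thing — fact (6) has the codex there. Refuted.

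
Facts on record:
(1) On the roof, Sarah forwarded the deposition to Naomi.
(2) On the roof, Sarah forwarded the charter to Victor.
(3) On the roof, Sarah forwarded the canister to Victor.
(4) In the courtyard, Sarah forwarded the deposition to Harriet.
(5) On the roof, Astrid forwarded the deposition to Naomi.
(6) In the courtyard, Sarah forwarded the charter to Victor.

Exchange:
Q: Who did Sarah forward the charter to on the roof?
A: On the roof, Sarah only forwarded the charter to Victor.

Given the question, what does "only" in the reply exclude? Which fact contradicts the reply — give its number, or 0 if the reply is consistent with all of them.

0

The question "Who did ... to ...?" targets the recipient, so in the reply the focus falls on "Victor".
"Only" then excludes alternative recipients while the background — Sarah as agent and the charter as thing and on the roof as setting — is held fixed.
No fact keeps Sarah as agent and the charter as thing and on the roof as setting while changing the recipient; every other fact differs on something backgrounded. The reply stands.
(Fact (6) would refute a reading with focus on the setting — but that is not what the question asks.)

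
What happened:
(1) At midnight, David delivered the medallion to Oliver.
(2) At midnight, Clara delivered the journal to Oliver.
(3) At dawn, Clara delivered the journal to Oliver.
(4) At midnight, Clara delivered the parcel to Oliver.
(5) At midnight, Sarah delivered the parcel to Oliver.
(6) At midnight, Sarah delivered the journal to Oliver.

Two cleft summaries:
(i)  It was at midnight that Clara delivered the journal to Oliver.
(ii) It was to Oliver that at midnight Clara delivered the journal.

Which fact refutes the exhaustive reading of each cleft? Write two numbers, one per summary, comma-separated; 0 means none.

(i): focus "at midnight". Looking for Clara as agent and the journal as thing and Oliver as recipient with some other setting — fact (3) has at dawn there. Refuted.
(ii): focus "Oliver". No fact shares Clara as agent and the journal as thing and at midnight as setting with a different recipient. 0.

3, 0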